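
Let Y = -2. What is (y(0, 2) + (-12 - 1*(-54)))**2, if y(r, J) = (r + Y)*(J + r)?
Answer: 1444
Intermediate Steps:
y(r, J) = (-2 + r)*(J + r) (y(r, J) = (r - 2)*(J + r) = (-2 + r)*(J + r))
(y(0, 2) + (-12 - 1*(-54)))**2 = ((0**2 - 2*2 - 2*0 + 2*0) + (-12 - 1*(-54)))**2 = ((0 - 4 + 0 + 0) + (-12 + 54))**2 = (-4 + 42)**2 = 38**2 = 1444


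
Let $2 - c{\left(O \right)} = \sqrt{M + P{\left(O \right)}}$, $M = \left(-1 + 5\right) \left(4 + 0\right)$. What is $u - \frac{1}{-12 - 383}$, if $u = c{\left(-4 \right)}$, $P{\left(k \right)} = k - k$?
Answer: $- \frac{789}{395} \approx -1.9975$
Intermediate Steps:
$M = 16$ ($M = 4 \cdot 4 = 16$)
$P{\left(k \right)} = 0$
$c{\left(O \right)} = -2$ ($c{\left(O \right)} = 2 - \sqrt{16 + 0} = 2 - \sqrt{16} = 2 - 4 = -2$)
$u = -2$
$u - \frac{1}{-12 - 383} = -2 - \frac{1}{-12 - 383} = -2 - \frac{1}{-395} = -2 - - \frac{1}{395} = -2 + \frac{1}{395} = - \frac{789}{395}$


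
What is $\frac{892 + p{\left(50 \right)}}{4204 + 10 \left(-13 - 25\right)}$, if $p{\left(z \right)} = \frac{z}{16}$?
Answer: $\frac{7161}{30592} \approx 0.23408$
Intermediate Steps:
$p{\left(z \right)} = \frac{z}{16}$ ($p{\left(z \right)} = z \frac{1}{16} = \frac{z}{16}$)
$\frac{892 + p{\left(50 \right)}}{4204 + 10 \left(-13 - 25\right)} = \frac{892 + \frac{1}{16} \cdot 50}{4204 + 10 \left(-13 - 25\right)} = \frac{892 + \frac{25}{8}}{4204 + 10 \left(-38\right)} = \frac{7161}{8 \left(4204 - 380\right)} = \frac{7161}{8 \cdot 3824} = \frac{7161}{8} \cdot \frac{1}{3824} = \frac{7161}{30592}$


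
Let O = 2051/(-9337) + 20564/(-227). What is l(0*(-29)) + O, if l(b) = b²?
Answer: -192471645/2119499 ≈ -90.810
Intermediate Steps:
O = -192471645/2119499 (O = 2051*(-1/9337) + 20564*(-1/227) = -2051/9337 - 20564/227 = -192471645/2119499 ≈ -90.810)
l(0*(-29)) + O = (0*(-29))² - 192471645/2119499 = 0² - 192471645/2119499 = 0 - 192471645/2119499 = -192471645/2119499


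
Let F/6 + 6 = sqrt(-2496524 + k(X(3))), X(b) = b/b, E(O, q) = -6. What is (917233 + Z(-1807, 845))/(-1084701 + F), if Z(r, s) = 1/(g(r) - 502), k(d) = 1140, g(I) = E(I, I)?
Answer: -18719923624353/22140224075572 - 51772707*I*sqrt(623846)/5535056018893 ≈ -0.84552 - 0.0073878*I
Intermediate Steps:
g(I) = -6
X(b) = 1
Z(r, s) = -1/508 (Z(r, s) = 1/(-6 - 502) = 1/(-508) = -1/508)
F = -36 + 12*I*sqrt(623846) (F = -36 + 6*sqrt(-2496524 + 1140) = -36 + 6*sqrt(-2495384) = -36 + 6*(2*I*sqrt(623846)) = -36 + 12*I*sqrt(623846) ≈ -36.0 + 9478.1*I)
(917233 + Z(-1807, 845))/(-1084701 + F) = (917233 - 1/508)/(-1084701 + (-36 + 12*I*sqrt(623846))) = 465954363/(508*(-1084737 + 12*I*sqrt(623846)))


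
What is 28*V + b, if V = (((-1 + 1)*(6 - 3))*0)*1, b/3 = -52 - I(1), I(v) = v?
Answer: -159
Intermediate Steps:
b = -159 (b = 3*(-52 - 1*1) = 3*(-52 - 1) = 3*(-53) = -159)
V = 0 (V = ((0*3)*0)*1 = (0*0)*1 = 0*1 = 0)
28*V + b = 28*0 - 159 = 0 - 159 = -159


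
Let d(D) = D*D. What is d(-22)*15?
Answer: 7260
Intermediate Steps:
d(D) = D²
d(-22)*15 = (-22)²*15 = 484*15 = 7260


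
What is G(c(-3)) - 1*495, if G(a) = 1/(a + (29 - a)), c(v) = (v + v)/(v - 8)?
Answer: -14354/29 ≈ -494.97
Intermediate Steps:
c(v) = 2*v/(-8 + v) (c(v) = (2*v)/(-8 + v) = 2*v/(-8 + v))
G(a) = 1/29
G(c(-3)) - 1*495 = 1/29 - 1*495 = 1/29 - 495 = -14354/29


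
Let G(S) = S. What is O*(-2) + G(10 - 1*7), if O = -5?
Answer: 13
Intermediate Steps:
O*(-2) + G(10 - 1*7) = -5*(-2) + (10 - 1*7) = 10 + (10 - 7) = 10 + 3 = 13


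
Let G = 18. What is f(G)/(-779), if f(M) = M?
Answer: -18/779 ≈ -0.023107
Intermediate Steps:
f(G)/(-779) = 18/(-779) = 18*(-1/779) = -18/779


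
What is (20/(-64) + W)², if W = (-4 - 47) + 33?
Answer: 85849/256 ≈ 335.35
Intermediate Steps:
W = -18 (W = -51 + 33 = -18)
(20/(-64) + W)² = (20/(-64) - 18)² = (20*(-1/64) - 18)² = (-5/16 - 18)² = (-293/16)² = 85849/256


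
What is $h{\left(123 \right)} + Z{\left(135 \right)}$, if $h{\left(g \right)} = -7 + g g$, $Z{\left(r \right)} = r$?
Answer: $15257$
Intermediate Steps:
$h{\left(g \right)} = -7 + g^{2}$
$h{\left(123 \right)} + Z{\left(135 \right)} = \left(-7 + 123^{2}\right) + 135 = \left(-7 + 15129\right) + 135 = 15122 + 135 = 15257$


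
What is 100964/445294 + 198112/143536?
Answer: 3209689176/1997366237 ≈ 1.6070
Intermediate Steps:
100964/445294 + 198112/143536 = 100964*(1/445294) + 198112*(1/143536) = 50482/222647 + 12382/8971 = 3209689176/1997366237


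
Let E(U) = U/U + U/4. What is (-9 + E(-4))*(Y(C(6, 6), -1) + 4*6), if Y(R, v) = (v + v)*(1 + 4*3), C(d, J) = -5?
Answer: 18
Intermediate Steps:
Y(R, v) = 26*v (Y(R, v) = (2*v)*(1 + 12) = (2*v)*13 = 26*v)
E(U) = 1 + U/4 (E(U) = 1 + U*(¼) = 1 + U/4)
(-9 + E(-4))*(Y(C(6, 6), -1) + 4*6) = (-9 + (1 + (¼)*(-4)))*(26*(-1) + 4*6) = (-9 + (1 - 1))*(-26 + 24) = (-9 + 0)*(-2) = -9*(-2) = 18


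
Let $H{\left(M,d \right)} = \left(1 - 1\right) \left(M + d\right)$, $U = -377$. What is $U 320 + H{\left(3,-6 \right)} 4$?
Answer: $-120640$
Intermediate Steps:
$H{\left(M,d \right)} = 0$ ($H{\left(M,d \right)} = 0 \left(M + d\right) = 0$)
$U 320 + H{\left(3,-6 \right)} 4 = \left(-377\right) 320 + 0 \cdot 4 = -120640 + 0 = -120640$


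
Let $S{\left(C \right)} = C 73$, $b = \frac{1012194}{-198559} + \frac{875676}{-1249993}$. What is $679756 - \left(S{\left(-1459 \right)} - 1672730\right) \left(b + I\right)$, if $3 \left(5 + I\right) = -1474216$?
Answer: $- \frac{12765302449388599496209}{14599844711} \approx -8.7434 \cdot 10^{11}$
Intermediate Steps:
$b = - \frac{1439108765526}{248197360087}$ ($b = 1012194 \left(- \frac{1}{198559}\right) + 875676 \left(- \frac{1}{1249993}\right) = - \frac{1012194}{198559} - \frac{875676}{1249993} = - \frac{1439108765526}{248197360087} \approx -5.7982$)
$I = - \frac{1474231}{3}$ ($I = -5 + \frac{1}{3} \left(-1474216\right) = -5 - \frac{1474216}{3} = - \frac{1474231}{3} \approx -4.9141 \cdot 10^{5}$)
$S{\left(C \right)} = 73 C$
$679756 - \left(S{\left(-1459 \right)} - 1672730\right) \left(b + I\right) = 679756 - \left(73 \left(-1459\right) - 1672730\right) \left(- \frac{1439108765526}{248197360087} - \frac{1474231}{3}\right) = 679756 - \left(-106507 - 1672730\right) \left(- \frac{365904559684714675}{744592080261}\right) = 679756 - \left(-1779237\right) \left(- \frac{365904559684714675}{744592080261}\right) = 679756 - \frac{12765312373720640866725}{14599844711} = - \frac{12765302449388599496209}{14599844711}$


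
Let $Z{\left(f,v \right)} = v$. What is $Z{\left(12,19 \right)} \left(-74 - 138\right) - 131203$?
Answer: $-135231$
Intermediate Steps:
$Z{\left(12,19 \right)} \left(-74 - 138\right) - 131203 = 19 \left(-74 - 138\right) - 131203 = 19 \left(-212\right) + \left(-131893 + 690\right) = -4028 - 131203 = -135231$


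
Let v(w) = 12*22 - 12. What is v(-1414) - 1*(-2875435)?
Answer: 2875687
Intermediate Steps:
v(w) = 252 (v(w) = 264 - 12 = 252)
v(-1414) - 1*(-2875435) = 252 - 1*(-2875435) = 252 + 2875435 = 2875687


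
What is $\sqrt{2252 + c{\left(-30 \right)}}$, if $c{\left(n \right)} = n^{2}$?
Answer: $4 \sqrt{197} \approx 56.143$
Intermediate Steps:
$\sqrt{2252 + c{\left(-30 \right)}} = \sqrt{2252 + \left(-30\right)^{2}} = \sqrt{2252 + 900} = \sqrt{3152} = 4 \sqrt{197}$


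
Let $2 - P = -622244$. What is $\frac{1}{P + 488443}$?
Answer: $\frac{1}{1110689} \approx 9.0034 \cdot 10^{-7}$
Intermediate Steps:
$P = 622246$ ($P = 2 - -622244 = 2 + 622244 = 622246$)
$\frac{1}{P + 488443} = \frac{1}{622246 + 488443} = \frac{1}{1110689}$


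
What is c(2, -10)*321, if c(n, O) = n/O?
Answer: -321/5 ≈ -64.200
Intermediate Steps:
c(2, -10)*321 = (2/(-10))*321 = (2*(-⅒))*321 = -⅕*321 = -321/5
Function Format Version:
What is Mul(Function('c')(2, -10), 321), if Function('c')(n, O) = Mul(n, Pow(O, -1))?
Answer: Rational(-321, 5) ≈ -64.200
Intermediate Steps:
Mul(Function('c')(2, -10), 321) = Mul(Mul(2, Pow(-10, -1)), 321) = Mul(Mul(2, Rational(-1, 10)), 321) = Mul(Rational(-1, 5), 321) = Rational(-321, 5)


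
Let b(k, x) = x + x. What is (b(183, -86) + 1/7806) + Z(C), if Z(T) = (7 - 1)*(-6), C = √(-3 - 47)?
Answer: -1623647/7806 ≈ -208.00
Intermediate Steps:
b(k, x) = 2*x
C = 5*I*√2 (C = √(-50) = 5*I*√2 ≈ 7.0711*I)
Z(T) = -36 (Z(T) = 6*(-6) = -36)
(b(183, -86) + 1/7806) + Z(C) = (2*(-86) + 1/7806) - 36 = (-172 + 1/7806) - 36 = -1342631/7806 - 36 = -1623647/7806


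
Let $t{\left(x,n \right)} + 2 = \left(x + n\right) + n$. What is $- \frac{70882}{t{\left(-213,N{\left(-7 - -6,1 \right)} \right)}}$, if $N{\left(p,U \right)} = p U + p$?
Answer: $\frac{70882}{219} \approx 323.66$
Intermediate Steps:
$N{\left(p,U \right)} = p + U p$ ($N{\left(p,U \right)} = U p + p = p + U p$)
$t{\left(x,n \right)} = -2 + x + 2 n$ ($t{\left(x,n \right)} = -2 + \left(\left(x + n\right) + n\right) = -2 + \left(\left(n + x\right) + n\right) = -2 + \left(x + 2 n\right) = -2 + x + 2 n$)
$- \frac{70882}{t{\left(-213,N{\left(-7 - -6,1 \right)} \right)}} = - \frac{70882}{-2 - 213 + 2 \left(-7 - -6\right) \left(1 + 1\right)} = - \frac{70882}{-2 - 213 + 2 \left(-7 + 6\right) 2} = - \frac{70882}{-2 - 213 + 2 \left(\left(-1\right) 2\right)} = - \frac{70882}{-2 - 213 + 2 \left(-2\right)} = - \frac{70882}{-2 - 213 - 4} = - \frac{70882}{-219} = \left(-70882\right) \left(- \frac{1}{219}\right) = \frac{70882}{219}$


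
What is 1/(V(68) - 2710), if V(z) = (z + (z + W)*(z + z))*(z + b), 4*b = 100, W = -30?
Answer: 1/484238 ≈ 2.0651e-6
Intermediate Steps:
b = 25 (b = (1/4)*100 = 25)
V(z) = (25 + z)*(z + 2*z*(-30 + z)) (V(z) = (z + (z - 30)*(z + z))*(z + 25) = (z + (-30 + z)*(2*z))*(25 + z) = (z + 2*z*(-30 + z))*(25 + z) = (25 + z)*(z + 2*z*(-30 + z)))
1/(V(68) - 2710) = 1/(68*(-1475 - 9*68 + 2*68**2) - 2710) = 1/(68*(-1475 - 612 + 2*4624) - 2710) = 1/(68*(-1475 - 612 + 9248) - 2710) = 1/(68*7161 - 2710) = 1/(486948 - 2710) = 1/484238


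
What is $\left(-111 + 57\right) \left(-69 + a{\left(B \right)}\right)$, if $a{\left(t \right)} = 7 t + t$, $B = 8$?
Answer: $270$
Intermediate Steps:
$a{\left(t \right)} = 8 t$
$\left(-111 + 57\right) \left(-69 + a{\left(B \right)}\right) = \left(-111 + 57\right) \left(-69 + 8 \cdot 8\right) = - 54 \left(-69 + 64\right) = \left(-54\right) \left(-5\right) = 270$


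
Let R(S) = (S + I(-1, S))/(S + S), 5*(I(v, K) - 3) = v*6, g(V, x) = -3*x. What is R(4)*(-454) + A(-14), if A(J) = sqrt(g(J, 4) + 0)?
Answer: -6583/20 + 2*I*sqrt(3) ≈ -329.15 + 3.4641*I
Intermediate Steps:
I(v, K) = 3 + 6*v/5 (I(v, K) = 3 + (v*6)/5 = 3 + (6*v)/5 = 3 + 6*v/5)
R(S) = (9/5 + S)/(2*S) (R(S) = (S + (3 + (6/5)*(-1)))/(S + S) = (S + (3 - 6/5))/((2*S)) = (S + 9/5)*(1/(2*S)) = (9/5 + S)*(1/(2*S)) = (9/5 + S)/(2*S))
A(J) = 2*I*sqrt(3) (A(J) = sqrt(-3*4 + 0) = sqrt(-12 + 0) = sqrt(-12) = 2*I*sqrt(3))
R(4)*(-454) + A(-14) = ((1/10)*(9 + 5*4)/4)*(-454) + 2*I*sqrt(3) = ((1/10)*(1/4)*(9 + 20))*(-454) + 2*I*sqrt(3) = ((1/10)*(1/4)*29)*(-454) + 2*I*sqrt(3) = (29/40)*(-454) + 2*I*sqrt(3) = -6583/20 + 2*I*sqrt(3)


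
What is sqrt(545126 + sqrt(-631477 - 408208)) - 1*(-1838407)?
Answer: 1838407 + sqrt(545126 + I*sqrt(1039685)) ≈ 1.8391e+6 + 0.69051*I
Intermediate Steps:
sqrt(545126 + sqrt(-631477 - 408208)) - 1*(-1838407) = sqrt(545126 + sqrt(-1039685)) + 1838407 = sqrt(545126 + I*sqrt(1039685)) + 1838407 = 1838407 + sqrt(545126 + I*sqrt(1039685))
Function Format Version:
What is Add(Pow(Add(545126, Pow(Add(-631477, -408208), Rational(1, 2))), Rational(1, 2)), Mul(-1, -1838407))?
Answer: Add(1838407, Pow(Add(545126, Mul(I, Pow(1039685, Rational(1, 2)))), Rational(1, 2))) ≈ Add(1.8391e+6, Mul(0.69051, I))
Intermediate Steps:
Add(Pow(Add(545126, Pow(Add(-631477, -408208), Rational(1, 2))), Rational(1, 2)), Mul(-1, -1838407)) = Add(Pow(Add(545126, Pow(-1039685, Rational(1, 2))), Rational(1, 2)), 1838407) = Add(Pow(Add(545126, Mul(I, Pow(1039685, Rational(1, 2)))), Rational(1, 2)), 1838407) = Add(1838407, Pow(Add(545126, Mul(I, Pow(1039685, Rational(1, 2)))), Rational(1, 2)))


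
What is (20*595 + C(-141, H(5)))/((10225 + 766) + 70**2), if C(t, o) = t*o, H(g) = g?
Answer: 11195/15891 ≈ 0.70449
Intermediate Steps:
C(t, o) = o*t
(20*595 + C(-141, H(5)))/((10225 + 766) + 70**2) = (20*595 + 5*(-141))/((10225 + 766) + 70**2) = (11900 - 705)/(10991 + 4900) = 11195/15891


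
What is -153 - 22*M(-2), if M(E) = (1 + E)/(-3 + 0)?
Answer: -481/3 ≈ -160.33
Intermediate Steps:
M(E) = -1/3 - E/3 (M(E) = (1 + E)/(-3) = (1 + E)*(-1/3) = -1/3 - E/3)
-153 - 22*M(-2) = -153 - 22*(-1/3 - 1/3*(-2)) = -153 - 22*(-1/3 + 2/3) = -153 - 22*1/3 = -153 - 22/3 = -481/3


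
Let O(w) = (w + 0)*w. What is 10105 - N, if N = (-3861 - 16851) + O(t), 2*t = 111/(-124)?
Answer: 1895356447/61504 ≈ 30817.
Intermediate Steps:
t = -111/248 (t = (111/(-124))/2 = (111*(-1/124))/2 = (½)*(-111/124) = -111/248 ≈ -0.44758)
O(w) = w² (O(w) = w*w = w²)
N = -1273858527/61504 (N = (-3861 - 16851) + (-111/248)² = -20712 + 12321/61504 = -1273858527/61504 ≈ -20712.)
10105 - N = 10105 - 1*(-1273858527/61504) = 10105 + 1273858527/61504 = 1895356447/61504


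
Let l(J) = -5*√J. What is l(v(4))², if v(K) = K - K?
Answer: 0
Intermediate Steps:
v(K) = 0
l(v(4))² = (-5*√0)² = (-5*0)² = 0² = 0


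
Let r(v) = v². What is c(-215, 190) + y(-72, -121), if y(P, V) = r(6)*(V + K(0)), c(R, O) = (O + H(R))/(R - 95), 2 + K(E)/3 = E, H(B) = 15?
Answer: -283505/62 ≈ -4572.7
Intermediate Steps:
K(E) = -6 + 3*E
c(R, O) = (15 + O)/(-95 + R) (c(R, O) = (O + 15)/(R - 95) = (15 + O)/(-95 + R))
y(P, V) = -216 + 36*V (y(P, V) = 6²*(V + (-6 + 3*0)) = 36*(V + (-6 + 0)) = 36*(V - 6) = 36*(-6 + V) = -216 + 36*V)
c(-215, 190) + y(-72, -121) = (15 + 190)/(-95 - 215) + (-216 + 36*(-121)) = 205/(-310) + (-216 - 4356) = -1/310*205 - 4572 = -41/62 - 4572 = -283505/62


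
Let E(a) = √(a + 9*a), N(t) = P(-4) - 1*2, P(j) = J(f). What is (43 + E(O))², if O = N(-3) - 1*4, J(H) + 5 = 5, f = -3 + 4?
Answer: 1789 + 172*I*√15 ≈ 1789.0 + 666.15*I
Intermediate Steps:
f = 1
J(H) = 0 (J(H) = -5 + 5 = 0)
P(j) = 0
N(t) = -2 (N(t) = 0 - 1*2 = 0 - 2 = -2)
O = -6 (O = -2 - 1*4 = -2 - 4 = -6)
E(a) = √10*√a (E(a) = √(10*a) = √10*√a)
(43 + E(O))² = (43 + √10*√(-6))² = (43 + √10*(I*√6))² = (43 + 2*I*√15)²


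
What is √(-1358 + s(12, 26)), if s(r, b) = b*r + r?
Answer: I*√1034 ≈ 32.156*I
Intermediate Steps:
s(r, b) = r + b*r
√(-1358 + s(12, 26)) = √(-1358 + 12*(1 + 26)) = √(-1358 + 12*27) = √(-1358 + 324) = √(-1034) = I*√1034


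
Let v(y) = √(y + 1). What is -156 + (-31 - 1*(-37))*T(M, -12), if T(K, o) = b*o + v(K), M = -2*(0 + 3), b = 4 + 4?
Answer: -732 + 6*I*√5 ≈ -732.0 + 13.416*I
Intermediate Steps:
b = 8
M = -6 (M = -2*3 = -6)
v(y) = √(1 + y)
T(K, o) = √(1 + K) + 8*o (T(K, o) = 8*o + √(1 + K) = √(1 + K) + 8*o)
-156 + (-31 - 1*(-37))*T(M, -12) = -156 + (-31 - 1*(-37))*(√(1 - 6) + 8*(-12)) = -156 + (-31 + 37)*(√(-5) - 96) = -156 + 6*(I*√5 - 96) = -156 + 6*(-96 + I*√5) = -156 + (-576 + 6*I*√5) = -732 + 6*I*√5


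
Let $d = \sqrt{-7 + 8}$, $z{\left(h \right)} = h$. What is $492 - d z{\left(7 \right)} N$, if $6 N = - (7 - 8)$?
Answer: $\frac{2945}{6} \approx 490.83$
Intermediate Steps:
$d = 1$ ($d = \sqrt{1} = 1$)
$N = \frac{1}{6}$ ($N = \frac{\left(-1\right) \left(7 - 8\right)}{6} = \frac{\left(-1\right) \left(-1\right)}{6} = \frac{1}{6} \cdot 1 = \frac{1}{6} \approx 0.16667$)
$492 - d z{\left(7 \right)} N = 492 - 1 \cdot 7 \cdot \frac{1}{6} = 492 - 7 \cdot \frac{1}{6} = 492 - \frac{7}{6} = \frac{2945}{6}$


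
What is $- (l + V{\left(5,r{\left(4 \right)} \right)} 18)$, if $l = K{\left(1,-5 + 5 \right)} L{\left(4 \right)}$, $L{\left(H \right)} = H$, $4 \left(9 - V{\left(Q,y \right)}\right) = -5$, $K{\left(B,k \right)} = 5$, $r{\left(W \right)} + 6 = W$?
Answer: $- \frac{409}{2} \approx -204.5$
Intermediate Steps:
$r{\left(W \right)} = -6 + W$
$V{\left(Q,y \right)} = \frac{41}{4}$ ($V{\left(Q,y \right)} = 9 - - \frac{5}{4} = 9 + \frac{5}{4} = \frac{41}{4}$)
$l = 20$ ($l = 5 \cdot 4 = 20$)
$- (l + V{\left(5,r{\left(4 \right)} \right)} 18) = - (20 + \frac{41}{4} \cdot 18) = - (20 + \frac{369}{2}) = \left(-1\right) \frac{409}{2} = - \frac{409}{2}$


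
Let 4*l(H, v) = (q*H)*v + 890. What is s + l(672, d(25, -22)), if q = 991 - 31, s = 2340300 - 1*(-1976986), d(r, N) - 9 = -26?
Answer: 3151497/2 ≈ 1.5757e+6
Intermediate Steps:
d(r, N) = -17 (d(r, N) = 9 - 26 = -17)
s = 4317286 (s = 2340300 + 1976986 = 4317286)
q = 960
l(H, v) = 445/2 + 240*H*v (l(H, v) = ((960*H)*v + 890)/4 = (960*H*v + 890)/4 = (890 + 960*H*v)/4 = 445/2 + 240*H*v)
s + l(672, d(25, -22)) = 4317286 + (445/2 + 240*672*(-17)) = 4317286 + (445/2 - 2741760) = 4317286 - 5483075/2 = 3151497/2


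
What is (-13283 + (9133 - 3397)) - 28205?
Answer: -35752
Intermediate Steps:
(-13283 + (9133 - 3397)) - 28205 = (-13283 + 5736) - 28205 = -7547 - 28205 = -35752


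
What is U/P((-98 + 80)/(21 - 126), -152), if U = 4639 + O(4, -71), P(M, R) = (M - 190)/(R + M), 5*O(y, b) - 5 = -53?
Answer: 61501579/16610 ≈ 3702.7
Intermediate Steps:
O(y, b) = -48/5 (O(y, b) = 1 + (⅕)*(-53) = 1 - 53/5 = -48/5)
P(M, R) = (-190 + M)/(M + R)
U = 23147/5 (U = 4639 - 48/5 = 23147/5 ≈ 4629.4)
U/P((-98 + 80)/(21 - 126), -152) = 23147/(5*(((-190 + (-98 + 80)/(21 - 126))/((-98 + 80)/(21 - 126) - 152)))) = 23147/(5*(((-190 - 18/(-105))/(-18/(-105) - 152)))) = 23147/(5*(((-190 - 18*(-1/105))/(-18*(-1/105) - 152)))) = 23147/(5*(((-190 + 6/35)/(6/35 - 152)))) = 23147/(5*((-6644/35/(-5314/35)))) = 23147/(5*((-35/5314*(-6644/35)))) = 23147/(5*(3322/2657)) = (23147/5)*(2657/3322) = 61501579/16610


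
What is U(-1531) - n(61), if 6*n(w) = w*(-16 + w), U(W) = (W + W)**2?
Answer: 18750773/2 ≈ 9.3754e+6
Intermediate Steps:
U(W) = 4*W**2 (U(W) = (2*W)**2 = 4*W**2)
n(w) = w*(-16 + w)/6 (n(w) = (w*(-16 + w))/6 = w*(-16 + w)/6)
U(-1531) - n(61) = 4*(-1531)**2 - 61*(-16 + 61)/6 = 4*2343961 - 61*45/6 = 9375844 - 1*915/2 = 9375844 - 915/2 = 18750773/2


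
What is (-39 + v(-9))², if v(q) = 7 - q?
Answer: 529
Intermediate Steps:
(-39 + v(-9))² = (-39 + (7 - 1*(-9)))² = (-39 + (7 + 9))² = (-39 + 16)² = (-23)² = 529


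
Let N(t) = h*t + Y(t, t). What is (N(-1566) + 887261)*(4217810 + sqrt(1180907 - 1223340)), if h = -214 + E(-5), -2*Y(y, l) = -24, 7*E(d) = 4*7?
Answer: 5129417928730 + 1216133*I*sqrt(42433) ≈ 5.1294e+12 + 2.5051e+8*I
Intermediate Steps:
E(d) = 4 (E(d) = (4*7)/7 = (1/7)*28 = 4)
Y(y, l) = 12 (Y(y, l) = -1/2*(-24) = 12)
h = -210 (h = -214 + 4 = -210)
N(t) = 12 - 210*t (N(t) = -210*t + 12 = 12 - 210*t)
(N(-1566) + 887261)*(4217810 + sqrt(1180907 - 1223340)) = ((12 - 210*(-1566)) + 887261)*(4217810 + sqrt(1180907 - 1223340)) = ((12 + 328860) + 887261)*(4217810 + sqrt(-42433)) = (328872 + 887261)*(4217810 + I*sqrt(42433)) = 1216133*(4217810 + I*sqrt(42433)) = 5129417928730 + 1216133*I*sqrt(42433)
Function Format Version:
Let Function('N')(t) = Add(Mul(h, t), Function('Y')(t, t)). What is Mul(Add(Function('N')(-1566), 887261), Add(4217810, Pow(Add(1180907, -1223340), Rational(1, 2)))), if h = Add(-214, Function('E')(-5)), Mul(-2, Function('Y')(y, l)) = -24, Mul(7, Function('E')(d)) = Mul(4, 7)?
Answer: Add(5129417928730, Mul(1216133, I, Pow(42433, Rational(1, 2)))) ≈ Add(5.1294e+12, Mul(2.5051e+8, I))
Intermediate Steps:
Function('E')(d) = 4 (Function('E')(d) = Mul(Rational(1, 7), Mul(4, 7)) = Mul(Rational(1, 7), 28) = 4)
Function('Y')(y, l) = 12 (Function('Y')(y, l) = Mul(Rational(-1, 2), -24) = 12)
h = -210 (h = Add(-214, 4) = -210)
Function('N')(t) = Add(12, Mul(-210, t)) (Function('N')(t) = Add(Mul(-210, t), 12) = Add(12, Mul(-210, t)))
Mul(Add(Function('N')(-1566), 887261), Add(4217810, Pow(Add(1180907, -1223340), Rational(1, 2)))) = Mul(Add(Add(12, Mul(-210, -1566)), 887261), Add(4217810, Pow(Add(1180907, -1223340), Rational(1, 2)))) = Mul(Add(Add(12, 328860), 887261), Add(4217810, Pow(-42433, Rational(1, 2)))) = Mul(Add(328872, 887261), Add(4217810, Mul(I, Pow(42433, Rational(1, 2))))) = Mul(1216133, Add(4217810, Mul(I, Pow(42433, Rational(1, 2))))) = Add(5129417928730, Mul(1216133, I, Pow(42433, Rational(1, 2))))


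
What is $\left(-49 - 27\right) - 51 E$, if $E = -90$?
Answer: $4514$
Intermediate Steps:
$\left(-49 - 27\right) - 51 E = \left(-49 - 27\right) - -4590 = -76 + 4590 = 4514$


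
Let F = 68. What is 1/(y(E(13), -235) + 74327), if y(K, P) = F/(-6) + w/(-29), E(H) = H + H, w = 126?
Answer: 87/6465085 ≈ 1.3457e-5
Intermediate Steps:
E(H) = 2*H
y(K, P) = -1364/87 (y(K, P) = 68/(-6) + 126/(-29) = 68*(-1/6) + 126*(-1/29) = -34/3 - 126/29 = -1364/87)
1/(y(E(13), -235) + 74327) = 1/(-1364/87 + 74327) = 1/(6465085/87) = 87/6465085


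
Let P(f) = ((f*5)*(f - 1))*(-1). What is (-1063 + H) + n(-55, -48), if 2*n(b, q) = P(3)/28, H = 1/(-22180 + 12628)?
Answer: -71112259/66864 ≈ -1063.5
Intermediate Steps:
P(f) = -5*f*(-1 + f) (P(f) = ((5*f)*(-1 + f))*(-1) = (5*f*(-1 + f))*(-1) = -5*f*(-1 + f))
H = -1/9552 (H = 1/(-9552) = -1/9552 ≈ -0.00010469)
n(b, q) = -15/28 (n(b, q) = ((5*3*(1 - 1*3))/28)/2 = ((5*3*(1 - 3))*(1/28))/2 = ((5*3*(-2))*(1/28))/2 = (-30*1/28)/2 = (½)*(-15/14) = -15/28)
(-1063 + H) + n(-55, -48) = (-1063 - 1/9552) - 15/28 = -10153777/9552 - 15/28 = -71112259/66864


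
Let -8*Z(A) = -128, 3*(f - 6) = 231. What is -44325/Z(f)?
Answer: -44325/16 ≈ -2770.3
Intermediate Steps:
f = 83 (f = 6 + (⅓)*231 = 6 + 77 = 83)
Z(A) = 16 (Z(A) = -⅛*(-128) = 16)
-44325/Z(f) = -44325/16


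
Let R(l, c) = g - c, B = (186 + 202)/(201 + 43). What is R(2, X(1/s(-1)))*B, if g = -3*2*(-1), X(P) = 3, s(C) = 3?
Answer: 291/61 ≈ 4.7705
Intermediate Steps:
B = 97/61 (B = 388/244 = 388*(1/244) = 97/61 ≈ 1.5902)
g = 6 (g = -6*(-1) = 6)
R(l, c) = 6 - c
R(2, X(1/s(-1)))*B = (6 - 1*3)*(97/61) = (6 - 3)*(97/61) = 3*(97/61) = 291/61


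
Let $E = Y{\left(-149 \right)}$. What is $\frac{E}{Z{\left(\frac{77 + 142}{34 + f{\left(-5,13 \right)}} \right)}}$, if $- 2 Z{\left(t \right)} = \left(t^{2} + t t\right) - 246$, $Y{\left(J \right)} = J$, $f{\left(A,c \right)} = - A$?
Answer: $- \frac{25181}{15458} \approx -1.629$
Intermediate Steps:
$E = -149$
$Z{\left(t \right)} = 123 - t^{2}$ ($Z{\left(t \right)} = - \frac{\left(t^{2} + t t\right) - 246}{2} = - \frac{\left(t^{2} + t^{2}\right) - 246}{2} = - \frac{2 t^{2} - 246}{2} = - \frac{-246 + 2 t^{2}}{2} = 123 - t^{2}$)
$\frac{E}{Z{\left(\frac{77 + 142}{34 + f{\left(-5,13 \right)}} \right)}} = - \frac{149}{123 - \left(\frac{77 + 142}{34 - -5}\right)^{2}} = - \frac{149}{123 - \left(\frac{219}{34 + 5}\right)^{2}} = - \frac{149}{123 - \left(\frac{219}{39}\right)^{2}} = - \frac{149}{123 - \left(219 \cdot \frac{1}{39}\right)^{2}} = - \frac{149}{123 - \left(\frac{73}{13}\right)^{2}} = - \frac{149}{123 - \frac{5329}{169}} = - \frac{149}{\frac{15458}{169}} = \left(-149\right) \frac{169}{15458} = - \frac{25181}{15458}$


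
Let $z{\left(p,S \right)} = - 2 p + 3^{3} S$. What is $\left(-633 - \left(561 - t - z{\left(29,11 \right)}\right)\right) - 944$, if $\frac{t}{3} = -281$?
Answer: $-2742$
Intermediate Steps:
$t = -843$ ($t = 3 \left(-281\right) = -843$)
$z{\left(p,S \right)} = - 2 p + 27 S$
$\left(-633 - \left(561 - t - z{\left(29,11 \right)}\right)\right) - 944 = \left(-633 + \left(\left(-843 + \left(\left(-2\right) 29 + 27 \cdot 11\right)\right) - 561\right)\right) - 944 = \left(-633 + \left(\left(-843 + \left(-58 + 297\right)\right) - 561\right)\right) - 944 = \left(-633 + \left(\left(-843 + 239\right) - 561\right)\right) - 944 = \left(-633 - 1165\right) - 944 = -1798 - 944 = -2742$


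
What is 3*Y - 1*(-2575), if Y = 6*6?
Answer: 2683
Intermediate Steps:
Y = 36
3*Y - 1*(-2575) = 3*36 - 1*(-2575) = 108 + 2575 = 2683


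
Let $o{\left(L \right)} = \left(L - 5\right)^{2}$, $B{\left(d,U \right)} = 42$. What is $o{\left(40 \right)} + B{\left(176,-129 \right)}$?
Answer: $1267$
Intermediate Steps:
$o{\left(L \right)} = \left(-5 + L\right)^{2}$
$o{\left(40 \right)} + B{\left(176,-129 \right)} = \left(-5 + 40\right)^{2} + 42 = 35^{2} + 42 = 1225 + 42 = 1267$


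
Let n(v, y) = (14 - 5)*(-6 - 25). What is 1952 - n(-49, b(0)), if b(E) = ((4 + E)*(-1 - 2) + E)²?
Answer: 2231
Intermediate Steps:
b(E) = (-12 - 2*E)² (b(E) = ((4 + E)*(-3) + E)² = ((-12 - 3*E) + E)² = (-12 - 2*E)²)
n(v, y) = -279 (n(v, y) = 9*(-31) = -279)
1952 - n(-49, b(0)) = 1952 - 1*(-279) = 1952 + 279 = 2231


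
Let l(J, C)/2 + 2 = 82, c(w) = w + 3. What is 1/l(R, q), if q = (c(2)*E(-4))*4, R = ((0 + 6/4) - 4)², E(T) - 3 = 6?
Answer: 1/160 ≈ 0.0062500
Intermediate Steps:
E(T) = 9 (E(T) = 3 + 6 = 9)
c(w) = 3 + w
R = 25/4 (R = ((0 + 6*(¼)) - 4)² = ((0 + 3/2) - 4)² = (3/2 - 4)² = (-5/2)² = 25/4 ≈ 6.2500)
q = 180 (q = ((3 + 2)*9)*4 = (5*9)*4 = 45*4 = 180)
l(J, C) = 160 (l(J, C) = -4 + 2*82 = -4 + 164 = 160)
1/l(R, q) = 1/160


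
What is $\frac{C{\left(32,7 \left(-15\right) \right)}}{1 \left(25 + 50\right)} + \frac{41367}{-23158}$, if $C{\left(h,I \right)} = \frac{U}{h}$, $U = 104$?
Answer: $- \frac{6054523}{3473700} \approx -1.743$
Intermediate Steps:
$C{\left(h,I \right)} = \frac{104}{h}$
$\frac{C{\left(32,7 \left(-15\right) \right)}}{1 \left(25 + 50\right)} + \frac{41367}{-23158} = \frac{104 \cdot \frac{1}{32}}{1 \left(25 + 50\right)} + \frac{41367}{-23158} = \frac{104 \cdot \frac{1}{32}}{1 \cdot 75} + 41367 \left(- \frac{1}{23158}\right) = \frac{13}{4 \cdot 75} - \frac{41367}{23158} = \frac{13}{4} \cdot \frac{1}{75} - \frac{41367}{23158} = \frac{13}{300} - \frac{41367}{23158} = - \frac{6054523}{3473700}$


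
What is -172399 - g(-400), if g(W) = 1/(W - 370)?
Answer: -132747229/770 ≈ -1.7240e+5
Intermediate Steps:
g(W) = 1/(-370 + W)
-172399 - g(-400) = -172399 - 1/(-370 - 400) = -172399 - 1/(-770) = -172399 - 1*(-1/770) = -172399 + 1/770 = -132747229/770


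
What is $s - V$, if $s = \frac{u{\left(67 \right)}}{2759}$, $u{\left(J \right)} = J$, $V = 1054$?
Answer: $- \frac{2907919}{2759} \approx -1054.0$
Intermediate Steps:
$s = \frac{67}{2759} \approx 0.024284$
$s - V = \frac{67}{2759} - 1054 = - \frac{2907919}{2759}$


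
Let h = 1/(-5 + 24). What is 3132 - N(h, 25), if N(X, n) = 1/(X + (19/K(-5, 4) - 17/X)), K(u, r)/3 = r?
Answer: 229485000/73271 ≈ 3132.0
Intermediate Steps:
K(u, r) = 3*r
h = 1/19 ≈ 0.052632
N(X, n) = 1/(19/12 + X - 17/X) (N(X, n) = 1/(X + (19/((3*4)) - 17/X)) = 1/(X + (19/12 - 17/X)) = 1/(19/12 + X - 17/X))
3132 - N(h, 25) = 3132 - 12/(19*(-204 + 12*(1/19)**2 + 19*(1/19))) = 3132 - 12/(19*(-204 + 12*(1/361) + 1)) = 3132 - 12/(19*(-204 + 12/361 + 1)) = 3132 - 12/(19*(-73271/361)) = 3132 - 12*(-361)/(19*73271) = 3132 - 1*(-228/73271) = 3132 + 228/73271 = 229485000/73271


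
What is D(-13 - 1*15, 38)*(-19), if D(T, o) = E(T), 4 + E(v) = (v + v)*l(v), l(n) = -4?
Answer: -4180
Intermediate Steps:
E(v) = -4 - 8*v (E(v) = -4 + (v + v)*(-4) = -4 + (2*v)*(-4) = -4 - 8*v)
D(T, o) = -4 - 8*T
D(-13 - 1*15, 38)*(-19) = (-4 - 8*(-13 - 1*15))*(-19) = (-4 - 8*(-13 - 15))*(-19) = (-4 - 8*(-28))*(-19) = (-4 + 224)*(-19) = 220*(-19) = -4180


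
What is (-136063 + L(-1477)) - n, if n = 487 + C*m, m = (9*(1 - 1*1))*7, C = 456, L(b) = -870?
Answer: -137420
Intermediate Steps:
m = 0 (m = (9*(1 - 1))*7 = (9*0)*7 = 0*7 = 0)
n = 487 (n = 487 + 456*0 = 487 + 0 = 487)
(-136063 + L(-1477)) - n = (-136063 - 870) - 1*487 = -136933 - 487 = -137420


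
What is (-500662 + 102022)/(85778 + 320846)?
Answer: -24915/25414 ≈ -0.98036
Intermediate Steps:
(-500662 + 102022)/(85778 + 320846) = -398640/406624 = -398640*1/406624 = -24915/25414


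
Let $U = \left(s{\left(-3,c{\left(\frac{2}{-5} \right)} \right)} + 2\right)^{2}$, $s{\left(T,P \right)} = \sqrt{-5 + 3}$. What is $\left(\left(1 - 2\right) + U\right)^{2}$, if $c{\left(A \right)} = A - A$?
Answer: $-31 + 8 i \sqrt{2} \approx -31.0 + 11.314 i$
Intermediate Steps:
$c{\left(A \right)} = 0$
$s{\left(T,P \right)} = i \sqrt{2}$ ($s{\left(T,P \right)} = \sqrt{-2} = i \sqrt{2}$)
$U = \left(2 + i \sqrt{2}\right)^{2}$ ($U = \left(i \sqrt{2} + 2\right)^{2} = \left(2 + i \sqrt{2}\right)^{2} \approx 2.0 + 5.6569 i$)
$\left(\left(1 - 2\right) + U\right)^{2} = \left(\left(1 - 2\right) + \left(2 + i \sqrt{2}\right)^{2}\right)^{2} = \left(-1 + \left(2 + i \sqrt{2}\right)^{2}\right)^{2}$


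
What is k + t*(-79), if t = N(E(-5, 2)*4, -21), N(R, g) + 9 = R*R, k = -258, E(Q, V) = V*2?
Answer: -19771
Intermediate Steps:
E(Q, V) = 2*V
N(R, g) = -9 + R**2 (N(R, g) = -9 + R*R = -9 + R**2)
t = 247 (t = -9 + ((2*2)*4)**2 = -9 + (4*4)**2 = -9 + 16**2 = -9 + 256 = 247)
k + t*(-79) = -258 + 247*(-79) = -258 - 19513 = -19771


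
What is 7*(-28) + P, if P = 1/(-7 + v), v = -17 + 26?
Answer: -391/2 ≈ -195.50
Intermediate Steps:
v = 9
P = ½ (P = 1/(-7 + 9) = 1/2 = ½ ≈ 0.50000)
7*(-28) + P = 7*(-28) + ½ = -196 + ½ = -391/2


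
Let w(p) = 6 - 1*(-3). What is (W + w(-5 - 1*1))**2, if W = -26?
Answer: 289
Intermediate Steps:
w(p) = 9 (w(p) = 6 + 3 = 9)
(W + w(-5 - 1*1))**2 = (-26 + 9)**2 = (-17)**2 = 289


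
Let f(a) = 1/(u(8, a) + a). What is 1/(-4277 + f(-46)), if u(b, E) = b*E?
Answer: -414/1770679 ≈ -0.00023381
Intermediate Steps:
u(b, E) = E*b
f(a) = 1/(9*a) (f(a) = 1/(a*8 + a) = 1/(8*a + a) = 1/(9*a))
1/(-4277 + f(-46)) = 1/(-4277 + (1/9)/(-46)) = 1/(-4277 + (1/9)*(-1/46)) = 1/(-4277 - 1/414) = 1/(-1770679/414) = -414/1770679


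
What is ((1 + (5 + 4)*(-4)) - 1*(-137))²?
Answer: 10404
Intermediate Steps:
((1 + (5 + 4)*(-4)) - 1*(-137))² = ((1 + 9*(-4)) + 137)² = ((1 - 36) + 137)² = (-35 + 137)² = 102² = 10404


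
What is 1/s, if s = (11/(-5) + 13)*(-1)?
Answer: -5/54 ≈ -0.092593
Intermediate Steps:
s = -54/5 (s = (11*(-⅕) + 13)*(-1) = (-11/5 + 13)*(-1) = (54/5)*(-1) = -54/5 ≈ -10.800)
1/s = 1/(-54/5) = -5/54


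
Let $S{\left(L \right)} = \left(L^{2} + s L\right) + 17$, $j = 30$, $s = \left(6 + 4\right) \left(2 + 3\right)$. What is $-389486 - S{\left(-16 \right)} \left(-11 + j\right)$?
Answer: $-379473$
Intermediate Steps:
$s = 50$ ($s = 10 \cdot 5 = 50$)
$S{\left(L \right)} = 17 + L^{2} + 50 L$ ($S{\left(L \right)} = \left(L^{2} + 50 L\right) + 17 = 17 + L^{2} + 50 L$)
$-389486 - S{\left(-16 \right)} \left(-11 + j\right) = -389486 - \left(17 + \left(-16\right)^{2} + 50 \left(-16\right)\right) \left(-11 + 30\right) = -389486 - \left(17 + 256 - 800\right) 19 = -389486 - \left(-527\right) 19 = -389486 - -10013 = -389486 + 10013 = -379473$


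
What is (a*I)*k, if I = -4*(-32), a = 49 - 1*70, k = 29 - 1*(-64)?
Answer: -249984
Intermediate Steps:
k = 93 (k = 29 + 64 = 93)
a = -21 (a = 49 - 70 = -21)
I = 128
(a*I)*k = -21*128*93 = -2688*93 = -249984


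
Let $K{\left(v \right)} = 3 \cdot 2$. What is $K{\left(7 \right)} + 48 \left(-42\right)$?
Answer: $-2010$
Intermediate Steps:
$K{\left(v \right)} = 6$
$K{\left(7 \right)} + 48 \left(-42\right) = 6 + 48 \left(-42\right) = 6 - 2016 = -2010$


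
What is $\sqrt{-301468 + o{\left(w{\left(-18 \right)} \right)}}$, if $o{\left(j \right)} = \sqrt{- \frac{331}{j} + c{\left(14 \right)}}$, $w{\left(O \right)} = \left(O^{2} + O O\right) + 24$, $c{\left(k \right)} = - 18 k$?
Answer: $\frac{\sqrt{-2127158208 + 210 i \sqrt{285054}}}{84} \approx 0.01447 + 549.06 i$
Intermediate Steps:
$w{\left(O \right)} = 24 + 2 O^{2}$ ($w{\left(O \right)} = \left(O^{2} + O^{2}\right) + 24 = 2 O^{2} + 24 = 24 + 2 O^{2}$)
$o{\left(j \right)} = \sqrt{-252 - \frac{331}{j}}$ ($o{\left(j \right)} = \sqrt{- \frac{331}{j} - 252} = \sqrt{-252 - \frac{331}{j}}$)
$\sqrt{-301468 + o{\left(w{\left(-18 \right)} \right)}} = \sqrt{-301468 + \sqrt{-252 - \frac{331}{24 + 2 \left(-18\right)^{2}}}} = \sqrt{-301468 + \sqrt{-252 - \frac{331}{24 + 2 \cdot 324}}} = \sqrt{-301468 + \sqrt{-252 - \frac{331}{24 + 648}}} = \sqrt{-301468 + \sqrt{-252 - \frac{331}{672}}} = \sqrt{-301468 + \sqrt{- \frac{169675}{672}}} = \sqrt{-301468 + \frac{5 i \sqrt{285054}}{168}}$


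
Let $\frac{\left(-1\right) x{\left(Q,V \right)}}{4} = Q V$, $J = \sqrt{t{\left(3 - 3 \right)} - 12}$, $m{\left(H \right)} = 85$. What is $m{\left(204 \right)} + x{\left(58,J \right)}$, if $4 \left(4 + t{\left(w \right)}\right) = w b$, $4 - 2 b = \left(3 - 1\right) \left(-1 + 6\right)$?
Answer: $85 - 928 i \approx 85.0 - 928.0 i$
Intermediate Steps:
$b = -3$ ($b = 2 - \frac{\left(3 - 1\right) \left(-1 + 6\right)}{2} = 2 - \frac{2 \cdot 5}{2} = 2 - 5 = -3$)
$t{\left(w \right)} = -4 - \frac{3 w}{4}$ ($t{\left(w \right)} = -4 + \frac{w \left(-3\right)}{4} = -4 + \frac{\left(-3\right) w}{4} = -4 - \frac{3 w}{4}$)
$J = 4 i$ ($J = \sqrt{\left(-4 - \frac{3 \left(3 - 3\right)}{4}\right) - 12} = \sqrt{\left(-4 - 0\right) - 12} = \sqrt{\left(-4 + 0\right) - 12} = \sqrt{-4 - 12} = \sqrt{-16} = 4 i \approx 4.0 i$)
$x{\left(Q,V \right)} = - 4 Q V$
$m{\left(204 \right)} + x{\left(58,J \right)} = 85 - 232 \cdot 4 i = 85 - 928 i$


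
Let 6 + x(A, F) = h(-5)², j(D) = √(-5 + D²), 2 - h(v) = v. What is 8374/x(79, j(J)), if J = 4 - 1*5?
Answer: 8374/43 ≈ 194.74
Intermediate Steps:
h(v) = 2 - v
J = -1 (J = 4 - 5 = -1)
x(A, F) = 43 (x(A, F) = -6 + (2 - 1*(-5))² = -6 + (2 + 5)² = -6 + 7² = -6 + 49 = 43)
8374/x(79, j(J)) = 8374/43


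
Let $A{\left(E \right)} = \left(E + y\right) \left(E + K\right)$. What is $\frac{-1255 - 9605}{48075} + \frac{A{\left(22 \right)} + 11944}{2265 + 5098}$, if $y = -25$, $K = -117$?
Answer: $\frac{33863133}{23598415} \approx 1.435$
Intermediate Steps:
$A{\left(E \right)} = \left(-117 + E\right) \left(-25 + E\right)$ ($A{\left(E \right)} = \left(E - 25\right) \left(E - 117\right) = \left(-25 + E\right) \left(-117 + E\right) = \left(-117 + E\right) \left(-25 + E\right)$)
$\frac{-1255 - 9605}{48075} + \frac{A{\left(22 \right)} + 11944}{2265 + 5098} = \frac{-1255 - 9605}{48075} + \frac{\left(2925 + 22^{2} - 3124\right) + 11944}{2265 + 5098} = \left(-1255 - 9605\right) \frac{1}{48075} + \frac{\left(2925 + 484 - 3124\right) + 11944}{7363} = \left(-10860\right) \frac{1}{48075} + \left(285 + 11944\right) \frac{1}{7363} = - \frac{724}{3205} + 12229 \cdot \frac{1}{7363} = - \frac{724}{3205} + \frac{12229}{7363} = \frac{33863133}{23598415}$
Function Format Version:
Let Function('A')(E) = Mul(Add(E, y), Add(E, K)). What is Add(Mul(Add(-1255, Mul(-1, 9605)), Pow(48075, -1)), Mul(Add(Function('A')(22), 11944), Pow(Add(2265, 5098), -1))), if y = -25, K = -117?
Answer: Rational(33863133, 23598415) ≈ 1.4350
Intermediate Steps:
Function('A')(E) = Mul(Add(-117, E), Add(-25, E)) (Function('A')(E) = Mul(Add(E, -25), Add(E, -117)) = Mul(Add(-25, E), Add(-117, E)) = Mul(Add(-117, E), Add(-25, E)))
Add(Mul(Add(-1255, Mul(-1, 9605)), Pow(48075, -1)), Mul(Add(Function('A')(22), 11944), Pow(Add(2265, 5098), -1))) = Add(Mul(Add(-1255, Mul(-1, 9605)), Pow(48075, -1)), Mul(Add(Add(2925, Pow(22, 2), Mul(-142, 22)), 11944), Pow(Add(2265, 5098), -1))) = Add(Mul(Add(-1255, -9605), Rational(1, 48075)), Mul(Add(Add(2925, 484, -3124), 11944), Pow(7363, -1))) = Add(Mul(-10860, Rational(1, 48075)), Mul(Add(285, 11944), Rational(1, 7363))) = Add(Rational(-724, 3205), Mul(12229, Rational(1, 7363))) = Add(Rational(-724, 3205), Rational(12229, 7363)) = Rational(33863133, 23598415)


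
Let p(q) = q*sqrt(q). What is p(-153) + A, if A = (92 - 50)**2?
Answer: 1764 - 459*I*sqrt(17) ≈ 1764.0 - 1892.5*I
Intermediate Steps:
p(q) = q**(3/2)
A = 1764 (A = 42**2 = 1764)
p(-153) + A = (-153)**(3/2) + 1764 = -459*I*sqrt(17) + 1764 = 1764 - 459*I*sqrt(17)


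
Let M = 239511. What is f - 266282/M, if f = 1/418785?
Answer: -12390518651/11144846015 ≈ -1.1118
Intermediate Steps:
f = 1/418785 ≈ 2.3879e-6
f - 266282/M = 1/418785 - 266282/239511 = -12390518651/11144846015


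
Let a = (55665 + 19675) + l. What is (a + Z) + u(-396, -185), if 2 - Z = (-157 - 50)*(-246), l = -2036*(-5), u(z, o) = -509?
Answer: 34091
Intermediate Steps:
l = 10180 (l = -509*(-20) = 10180)
Z = -50920 (Z = 2 - (-157 - 50)*(-246) = 2 - (-207)*(-246) = 2 - 1*50922 = 2 - 50922 = -50920)
a = 85520 (a = (55665 + 19675) + 10180 = 75340 + 10180 = 85520)
(a + Z) + u(-396, -185) = (85520 - 50920) - 509 = 34600 - 509 = 34091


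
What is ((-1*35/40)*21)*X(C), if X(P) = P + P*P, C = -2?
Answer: -147/4 ≈ -36.750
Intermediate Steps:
X(P) = P + P²
((-1*35/40)*21)*X(C) = ((-1*35/40)*21)*(-2*(1 - 2)) = (-35*1/40*21)*(-2*(-1)) = -7/8*21*2 = -147/8*2 = -147/4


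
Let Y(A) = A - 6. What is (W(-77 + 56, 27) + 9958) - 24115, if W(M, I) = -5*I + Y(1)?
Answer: -14297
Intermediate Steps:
Y(A) = -6 + A
W(M, I) = -5 - 5*I (W(M, I) = -5*I + (-6 + 1) = -5*I - 5 = -5 - 5*I)
(W(-77 + 56, 27) + 9958) - 24115 = ((-5 - 5*27) + 9958) - 24115 = ((-5 - 135) + 9958) - 24115 = (-140 + 9958) - 24115 = 9818 - 24115 = -14297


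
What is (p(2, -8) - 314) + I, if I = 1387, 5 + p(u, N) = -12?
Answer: 1056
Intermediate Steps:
p(u, N) = -17 (p(u, N) = -5 - 12 = -17)
(p(2, -8) - 314) + I = (-17 - 314) + 1387 = -331 + 1387 = 1056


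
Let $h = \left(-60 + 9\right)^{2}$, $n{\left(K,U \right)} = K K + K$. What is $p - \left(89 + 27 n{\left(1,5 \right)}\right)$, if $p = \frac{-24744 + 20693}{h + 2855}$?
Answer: $- \frac{784259}{5456} \approx -143.74$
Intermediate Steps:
$n{\left(K,U \right)} = K + K^{2}$ ($n{\left(K,U \right)} = K^{2} + K = K + K^{2}$)
$h = 2601$ ($h = \left(-51\right)^{2} = 2601$)
$p = - \frac{4051}{5456}$ ($p = \frac{-24744 + 20693}{2601 + 2855} = - \frac{4051}{5456} \approx -0.74249$)
$p - \left(89 + 27 n{\left(1,5 \right)}\right) = - \frac{4051}{5456} - \left(89 + 27 \cdot 1 \left(1 + 1\right)\right) = - \frac{4051}{5456} - \left(89 + 27 \cdot 1 \cdot 2\right) = - \frac{4051}{5456} - \left(89 + 27 \cdot 2\right) = - \frac{4051}{5456} - \left(89 + 54\right) = - \frac{4051}{5456} - 143 = - \frac{784259}{5456}$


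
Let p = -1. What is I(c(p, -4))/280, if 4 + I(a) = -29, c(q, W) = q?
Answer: -33/280 ≈ -0.11786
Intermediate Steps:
I(a) = -33 (I(a) = -4 - 29 = -33)
I(c(p, -4))/280 = -33/280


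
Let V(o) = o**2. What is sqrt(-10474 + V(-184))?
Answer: 3*sqrt(2598) ≈ 152.91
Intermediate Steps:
sqrt(-10474 + V(-184)) = sqrt(-10474 + (-184)**2) = sqrt(-10474 + 33856) = sqrt(23382) = 3*sqrt(2598)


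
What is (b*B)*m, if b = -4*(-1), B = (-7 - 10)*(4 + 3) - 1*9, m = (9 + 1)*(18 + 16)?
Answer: -174080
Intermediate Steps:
m = 340 (m = 10*34 = 340)
B = -128 (B = -17*7 - 9 = -119 - 9 = -128)
b = 4
(b*B)*m = (4*(-128))*340 = -512*340 = -174080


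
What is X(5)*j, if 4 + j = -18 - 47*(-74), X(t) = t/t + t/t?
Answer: 6912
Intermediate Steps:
X(t) = 2 (X(t) = 1 + 1 = 2)
j = 3456 (j = -4 + (-18 - 47*(-74)) = -4 + (-18 + 3478) = -4 + 3460 = 3456)
X(5)*j = 2*3456 = 6912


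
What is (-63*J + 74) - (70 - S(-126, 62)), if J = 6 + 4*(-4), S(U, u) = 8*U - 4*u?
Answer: -622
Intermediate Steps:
S(U, u) = -4*u + 8*U
J = -10 (J = 6 - 16 = -10)
(-63*J + 74) - (70 - S(-126, 62)) = (-63*(-10) + 74) - (70 - (-4*62 + 8*(-126))) = (630 + 74) - (70 - (-248 - 1008)) = 704 - (70 - 1*(-1256)) = 704 - (70 + 1256) = 704 - 1*1326 = 704 - 1326 = -622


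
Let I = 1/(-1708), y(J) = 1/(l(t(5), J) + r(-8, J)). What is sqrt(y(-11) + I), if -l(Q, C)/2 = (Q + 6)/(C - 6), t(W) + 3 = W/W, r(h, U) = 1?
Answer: sqrt(12387697)/4270 ≈ 0.82427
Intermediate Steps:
t(W) = -2 (t(W) = -3 + W/W = -3 + 1 = -2)
l(Q, C) = -2*(6 + Q)/(-6 + C) (l(Q, C) = -2*(Q + 6)/(C - 6) = -2*(6 + Q)/(-6 + C))
y(J) = 1/(1 - 8/(-6 + J)) (y(J) = 1/(2*(-6 - 1*(-2))/(-6 + J) + 1) = 1/(2*(-6 + 2)/(-6 + J) + 1) = 1/(2*(-4)/(-6 + J) + 1) = 1/(-8/(-6 + J) + 1) = 1/(1 - 8/(-6 + J)))
I = -1/1708 ≈ -0.00058548
sqrt(y(-11) + I) = sqrt((-6 - 11)/(-14 - 11) - 1/1708) = sqrt(-17/(-25) - 1/1708) = sqrt(-1/25*(-17) - 1/1708) = sqrt(17/25 - 1/1708) = sqrt(29011/42700) = sqrt(12387697)/4270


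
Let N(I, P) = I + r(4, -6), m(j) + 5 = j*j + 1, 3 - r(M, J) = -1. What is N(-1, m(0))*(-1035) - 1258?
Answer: -4363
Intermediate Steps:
r(M, J) = 4 (r(M, J) = 3 - 1*(-1) = 3 + 1 = 4)
m(j) = -4 + j² (m(j) = -5 + (j*j + 1) = -5 + (j² + 1) = -5 + (1 + j²) = -4 + j²)
N(I, P) = 4 + I (N(I, P) = I + 4 = 4 + I)
N(-1, m(0))*(-1035) - 1258 = (4 - 1)*(-1035) - 1258 = 3*(-1035) - 1258 = -3105 - 1258 = -4363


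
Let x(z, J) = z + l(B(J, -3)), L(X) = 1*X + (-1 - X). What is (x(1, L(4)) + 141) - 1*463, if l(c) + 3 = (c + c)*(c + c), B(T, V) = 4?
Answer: -260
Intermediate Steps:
L(X) = -1 (L(X) = X + (-1 - X) = -1)
l(c) = -3 + 4*c² (l(c) = -3 + (c + c)*(c + c) = -3 + (2*c)*(2*c) = -3 + 4*c²)
x(z, J) = 61 + z (x(z, J) = z + (-3 + 4*4²) = z + (-3 + 4*16) = z + (-3 + 64) = z + 61 = 61 + z)
(x(1, L(4)) + 141) - 1*463 = ((61 + 1) + 141) - 1*463 = (62 + 141) - 463 = 203 - 463 = -260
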